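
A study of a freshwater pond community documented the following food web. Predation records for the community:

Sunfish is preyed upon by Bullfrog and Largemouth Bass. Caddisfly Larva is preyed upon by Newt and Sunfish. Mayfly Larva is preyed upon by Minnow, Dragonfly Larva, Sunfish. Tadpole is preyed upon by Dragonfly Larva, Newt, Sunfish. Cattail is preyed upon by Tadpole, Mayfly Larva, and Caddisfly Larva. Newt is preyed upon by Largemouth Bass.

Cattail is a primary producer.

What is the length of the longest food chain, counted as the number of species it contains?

4 species

One longest chain: Cattail → Mayfly Larva → Sunfish → Largemouth Bass.
It has 4 species and 3 links.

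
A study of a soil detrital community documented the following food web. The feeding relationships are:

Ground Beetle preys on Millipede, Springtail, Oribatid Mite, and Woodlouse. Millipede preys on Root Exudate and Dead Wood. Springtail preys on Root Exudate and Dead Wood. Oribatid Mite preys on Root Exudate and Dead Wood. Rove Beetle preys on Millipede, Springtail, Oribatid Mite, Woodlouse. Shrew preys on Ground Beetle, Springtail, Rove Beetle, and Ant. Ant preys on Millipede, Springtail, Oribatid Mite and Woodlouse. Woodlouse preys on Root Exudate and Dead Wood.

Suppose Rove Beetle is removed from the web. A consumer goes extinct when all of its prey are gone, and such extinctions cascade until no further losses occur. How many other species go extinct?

Remove Rove Beetle.
Every predator of it retains at least one other prey: Shrew still has Springtail, Ground Beetle, Ant.
No consumer loses all prey, so no secondary extinctions occur.

0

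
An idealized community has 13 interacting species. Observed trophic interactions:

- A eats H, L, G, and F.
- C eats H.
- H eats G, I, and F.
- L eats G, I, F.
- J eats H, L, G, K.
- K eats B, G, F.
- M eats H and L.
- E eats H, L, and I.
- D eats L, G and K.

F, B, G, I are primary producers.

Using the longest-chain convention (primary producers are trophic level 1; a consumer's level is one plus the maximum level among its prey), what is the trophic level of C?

F is a producer → level 1.
H eats F (level 1); other prey at levels: G 1, I 1 → level 2.
C eats H → level 3.

Trophic level 3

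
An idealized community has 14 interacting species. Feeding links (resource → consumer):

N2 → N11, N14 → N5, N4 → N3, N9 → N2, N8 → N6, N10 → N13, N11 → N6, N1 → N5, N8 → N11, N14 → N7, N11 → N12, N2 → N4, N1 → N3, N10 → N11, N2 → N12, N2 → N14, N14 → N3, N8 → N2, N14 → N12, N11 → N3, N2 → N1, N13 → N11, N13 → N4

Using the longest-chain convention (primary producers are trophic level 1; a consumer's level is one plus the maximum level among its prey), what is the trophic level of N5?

Trophic level 4

N8 is a producer → level 1.
N2 eats N8 (level 1); other prey at levels: N9 1 → level 2.
N1 eats N2 → level 3.
N5 eats N1 (level 3); other prey at levels: N14 3 → level 4.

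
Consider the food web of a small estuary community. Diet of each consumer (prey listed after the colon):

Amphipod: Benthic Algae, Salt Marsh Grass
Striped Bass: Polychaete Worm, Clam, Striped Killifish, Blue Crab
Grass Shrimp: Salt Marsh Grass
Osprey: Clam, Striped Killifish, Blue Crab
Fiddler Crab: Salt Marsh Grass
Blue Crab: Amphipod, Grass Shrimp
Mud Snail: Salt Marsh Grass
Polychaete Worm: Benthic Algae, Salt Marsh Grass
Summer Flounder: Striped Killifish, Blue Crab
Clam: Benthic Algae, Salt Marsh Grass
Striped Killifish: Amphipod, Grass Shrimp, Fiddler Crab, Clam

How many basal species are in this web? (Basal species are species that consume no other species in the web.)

Basal species (no prey listed): Benthic Algae, Salt Marsh Grass.
Count: 2.

2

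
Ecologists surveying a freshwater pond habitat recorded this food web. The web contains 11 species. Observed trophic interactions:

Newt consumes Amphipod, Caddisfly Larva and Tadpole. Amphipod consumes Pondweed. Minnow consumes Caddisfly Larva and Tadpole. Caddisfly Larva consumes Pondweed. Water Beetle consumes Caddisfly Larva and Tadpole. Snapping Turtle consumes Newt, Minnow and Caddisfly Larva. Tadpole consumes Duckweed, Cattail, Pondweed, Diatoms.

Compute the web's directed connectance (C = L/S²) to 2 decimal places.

C = 0.13

The web has S = 11 species and L = 16 feeding links.
C = L / S² = 16 / 121 = 0.1322 ≈ 0.13.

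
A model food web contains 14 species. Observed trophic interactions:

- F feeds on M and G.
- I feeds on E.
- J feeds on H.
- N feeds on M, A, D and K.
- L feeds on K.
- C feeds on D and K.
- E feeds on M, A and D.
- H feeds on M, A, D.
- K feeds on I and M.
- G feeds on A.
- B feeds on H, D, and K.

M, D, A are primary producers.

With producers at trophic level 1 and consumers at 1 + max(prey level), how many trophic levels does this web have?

5

Producers (level 1): M, D, A.
M → E → I → K → C gives C level 5.
No species has a prey at level 5, so no species reaches level 6.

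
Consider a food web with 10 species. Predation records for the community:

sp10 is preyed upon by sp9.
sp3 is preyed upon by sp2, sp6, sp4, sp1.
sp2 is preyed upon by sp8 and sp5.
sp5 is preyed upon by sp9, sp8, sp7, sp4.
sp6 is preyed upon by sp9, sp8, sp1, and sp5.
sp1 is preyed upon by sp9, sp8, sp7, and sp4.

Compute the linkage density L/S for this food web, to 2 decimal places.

L/S = 1.90

There are L = 19 links among S = 10 species.
L/S = 19/10 = 1.9000 ≈ 1.90.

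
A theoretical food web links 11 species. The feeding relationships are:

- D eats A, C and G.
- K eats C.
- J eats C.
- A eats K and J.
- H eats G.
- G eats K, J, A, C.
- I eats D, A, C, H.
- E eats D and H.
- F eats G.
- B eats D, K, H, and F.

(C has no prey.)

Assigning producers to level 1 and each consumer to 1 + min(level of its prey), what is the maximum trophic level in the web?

3

Producers (level 1): C.
Following each consumer down to its lowest-level prey: C → J → A (levels 1 through 3).
All prey of A (J 2, K 2) are at level 2 or above, so A is at level 1 + 2 = 3.
Every consumer has at least one prey at level 2 or below, so none exceeds level 3.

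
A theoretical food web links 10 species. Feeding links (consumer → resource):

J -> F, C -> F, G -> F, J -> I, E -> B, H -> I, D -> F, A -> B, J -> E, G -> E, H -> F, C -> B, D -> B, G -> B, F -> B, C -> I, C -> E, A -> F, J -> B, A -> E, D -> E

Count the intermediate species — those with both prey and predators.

2

Intermediate species (has both prey and predators): E, F.
Count: 2.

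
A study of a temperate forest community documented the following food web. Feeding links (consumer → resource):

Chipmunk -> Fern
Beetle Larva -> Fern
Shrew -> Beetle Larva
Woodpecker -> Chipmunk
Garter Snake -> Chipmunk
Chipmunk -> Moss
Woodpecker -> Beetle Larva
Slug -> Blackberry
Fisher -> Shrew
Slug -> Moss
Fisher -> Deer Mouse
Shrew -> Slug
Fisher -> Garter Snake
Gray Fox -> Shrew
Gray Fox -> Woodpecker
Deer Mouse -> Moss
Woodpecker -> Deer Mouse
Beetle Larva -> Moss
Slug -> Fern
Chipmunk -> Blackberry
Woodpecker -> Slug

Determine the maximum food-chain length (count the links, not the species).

3 links

One longest chain: Moss → Beetle Larva → Shrew → Fisher.
It has 4 species and 3 links.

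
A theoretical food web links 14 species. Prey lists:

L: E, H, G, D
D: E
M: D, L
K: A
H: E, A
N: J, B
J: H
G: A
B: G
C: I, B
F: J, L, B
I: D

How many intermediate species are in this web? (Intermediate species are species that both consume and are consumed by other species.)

7

Intermediate species (has both prey and predators): H, G, D, J, L, I, B.
Count: 7.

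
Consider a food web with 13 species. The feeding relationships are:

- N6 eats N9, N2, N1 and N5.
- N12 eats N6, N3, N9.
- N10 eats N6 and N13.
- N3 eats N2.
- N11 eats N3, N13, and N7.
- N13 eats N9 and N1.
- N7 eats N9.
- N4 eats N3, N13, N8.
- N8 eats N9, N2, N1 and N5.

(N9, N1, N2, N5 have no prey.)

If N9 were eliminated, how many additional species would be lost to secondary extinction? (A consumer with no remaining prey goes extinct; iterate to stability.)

Remove N9.
Round 1: N7 (all prey gone) → extinct.
No further losses. Total secondary extinctions: 1.

1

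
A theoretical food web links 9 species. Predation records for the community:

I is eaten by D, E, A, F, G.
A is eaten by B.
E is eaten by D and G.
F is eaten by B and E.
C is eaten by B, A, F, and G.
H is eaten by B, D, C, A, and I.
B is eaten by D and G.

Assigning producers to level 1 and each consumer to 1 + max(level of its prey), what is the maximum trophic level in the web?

Producers (level 1): H.
H → I → F → B → G gives G level 5.
No species has a prey at level 5, so no species reaches level 6.

5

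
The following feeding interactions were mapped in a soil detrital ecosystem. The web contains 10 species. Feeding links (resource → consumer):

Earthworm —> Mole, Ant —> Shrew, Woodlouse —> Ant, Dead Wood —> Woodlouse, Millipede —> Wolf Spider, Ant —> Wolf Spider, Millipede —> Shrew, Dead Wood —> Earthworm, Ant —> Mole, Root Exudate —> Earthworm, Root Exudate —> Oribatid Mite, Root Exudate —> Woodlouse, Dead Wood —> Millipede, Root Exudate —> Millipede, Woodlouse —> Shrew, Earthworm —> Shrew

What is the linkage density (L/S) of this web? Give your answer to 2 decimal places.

L/S = 1.60

There are L = 16 links among S = 10 species.
L/S = 16/10 = 1.6000 ≈ 1.60.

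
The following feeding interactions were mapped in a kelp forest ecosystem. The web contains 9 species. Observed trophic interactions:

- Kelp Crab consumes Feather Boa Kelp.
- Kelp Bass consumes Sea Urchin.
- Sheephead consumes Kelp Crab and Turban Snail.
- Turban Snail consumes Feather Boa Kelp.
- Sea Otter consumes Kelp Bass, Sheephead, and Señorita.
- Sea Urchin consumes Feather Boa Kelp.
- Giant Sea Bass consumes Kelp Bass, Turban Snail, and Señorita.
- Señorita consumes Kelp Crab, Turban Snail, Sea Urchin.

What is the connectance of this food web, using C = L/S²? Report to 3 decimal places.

The web has S = 9 species and L = 15 feeding links.
C = L / S² = 15 / 81 = 0.1852 ≈ 0.185.

C = 0.185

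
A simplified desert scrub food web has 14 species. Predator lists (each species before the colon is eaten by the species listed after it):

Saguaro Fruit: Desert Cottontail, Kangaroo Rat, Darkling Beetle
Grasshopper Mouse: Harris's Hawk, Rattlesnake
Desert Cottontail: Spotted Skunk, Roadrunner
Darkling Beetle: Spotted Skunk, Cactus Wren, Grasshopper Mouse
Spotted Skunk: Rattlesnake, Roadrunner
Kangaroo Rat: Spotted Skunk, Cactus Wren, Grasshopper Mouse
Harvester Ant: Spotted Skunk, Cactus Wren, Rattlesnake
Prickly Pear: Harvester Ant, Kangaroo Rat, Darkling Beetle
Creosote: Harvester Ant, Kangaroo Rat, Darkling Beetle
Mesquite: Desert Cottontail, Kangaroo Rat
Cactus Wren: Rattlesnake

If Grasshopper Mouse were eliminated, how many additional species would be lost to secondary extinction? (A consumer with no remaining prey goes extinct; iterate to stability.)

1

Remove Grasshopper Mouse.
Round 1: Harris's Hawk (all prey gone) → extinct.
No further losses. Total secondary extinctions: 1.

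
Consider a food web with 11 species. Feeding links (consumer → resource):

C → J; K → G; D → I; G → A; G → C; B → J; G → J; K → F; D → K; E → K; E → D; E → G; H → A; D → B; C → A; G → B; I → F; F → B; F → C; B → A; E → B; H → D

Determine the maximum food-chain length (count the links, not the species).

One longest chain: A → B → F → I → D → H.
It has 6 species and 5 links.

5 links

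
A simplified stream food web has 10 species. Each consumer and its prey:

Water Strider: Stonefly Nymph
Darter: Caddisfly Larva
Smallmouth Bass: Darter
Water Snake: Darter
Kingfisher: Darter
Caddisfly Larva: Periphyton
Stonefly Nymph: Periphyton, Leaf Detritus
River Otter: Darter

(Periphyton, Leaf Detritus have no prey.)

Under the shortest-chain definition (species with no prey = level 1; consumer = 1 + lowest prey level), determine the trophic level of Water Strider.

Periphyton has no prey (basal) → level 1.
Stonefly Nymph eats Periphyton → level 2.
Water Strider eats Stonefly Nymph → level 3.
No prey of Water Strider is below level 2, so 3 is the minimum.

Trophic level 3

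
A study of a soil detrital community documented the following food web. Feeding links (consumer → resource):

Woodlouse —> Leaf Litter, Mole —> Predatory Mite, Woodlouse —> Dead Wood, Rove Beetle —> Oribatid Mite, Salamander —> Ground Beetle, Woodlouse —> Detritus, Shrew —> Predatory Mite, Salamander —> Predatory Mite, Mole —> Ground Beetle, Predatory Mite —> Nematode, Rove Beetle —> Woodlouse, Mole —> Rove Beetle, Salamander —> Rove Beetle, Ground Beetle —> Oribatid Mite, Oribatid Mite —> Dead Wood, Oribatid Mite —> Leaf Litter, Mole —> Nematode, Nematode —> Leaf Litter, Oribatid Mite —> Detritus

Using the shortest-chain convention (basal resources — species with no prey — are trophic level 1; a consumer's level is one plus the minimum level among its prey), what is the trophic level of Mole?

Trophic level 3

Leaf Litter has no prey (basal) → level 1.
Nematode eats Leaf Litter → level 2.
Mole eats Nematode → level 3.
No prey of Mole is below level 2, so 3 is the minimum.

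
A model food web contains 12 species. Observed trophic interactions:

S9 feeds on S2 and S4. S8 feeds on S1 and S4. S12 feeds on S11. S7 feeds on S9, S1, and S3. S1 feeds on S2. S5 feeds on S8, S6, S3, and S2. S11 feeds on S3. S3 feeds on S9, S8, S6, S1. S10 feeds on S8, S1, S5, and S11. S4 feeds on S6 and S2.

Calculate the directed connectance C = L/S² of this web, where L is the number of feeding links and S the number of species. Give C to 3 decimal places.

The web has S = 12 species and L = 24 feeding links.
C = L / S² = 24 / 144 = 0.1667 ≈ 0.167.

C = 0.167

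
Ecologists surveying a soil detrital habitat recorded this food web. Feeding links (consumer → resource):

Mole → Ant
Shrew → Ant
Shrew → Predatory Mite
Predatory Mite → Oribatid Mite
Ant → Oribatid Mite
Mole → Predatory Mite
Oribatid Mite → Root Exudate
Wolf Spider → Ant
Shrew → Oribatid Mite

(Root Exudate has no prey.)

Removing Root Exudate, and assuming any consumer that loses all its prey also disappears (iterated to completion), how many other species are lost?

6

Remove Root Exudate.
Round 1: Oribatid Mite (all prey gone) → extinct.
Round 2: Ant (all prey gone), Predatory Mite (all prey gone) → extinct.
Round 3: Wolf Spider (all prey gone), Mole (all prey gone), Shrew (all prey gone) → extinct.
No further losses. Total secondary extinctions: 6.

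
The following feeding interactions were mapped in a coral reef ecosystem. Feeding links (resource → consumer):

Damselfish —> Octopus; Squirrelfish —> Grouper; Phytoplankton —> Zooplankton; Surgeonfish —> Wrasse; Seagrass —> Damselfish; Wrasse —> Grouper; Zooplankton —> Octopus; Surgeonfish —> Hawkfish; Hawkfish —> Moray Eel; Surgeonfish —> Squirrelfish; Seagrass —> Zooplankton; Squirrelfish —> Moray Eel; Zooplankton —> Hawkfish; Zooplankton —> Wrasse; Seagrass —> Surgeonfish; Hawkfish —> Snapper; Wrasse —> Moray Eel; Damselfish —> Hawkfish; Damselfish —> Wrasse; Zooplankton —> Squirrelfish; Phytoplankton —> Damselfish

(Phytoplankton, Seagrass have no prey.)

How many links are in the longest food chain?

3 links

One longest chain: Seagrass → Surgeonfish → Squirrelfish → Moray Eel.
It has 4 species and 3 links.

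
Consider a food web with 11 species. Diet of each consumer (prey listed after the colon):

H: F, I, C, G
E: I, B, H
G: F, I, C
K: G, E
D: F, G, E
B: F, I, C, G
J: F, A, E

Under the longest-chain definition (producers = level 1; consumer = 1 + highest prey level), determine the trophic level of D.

Trophic level 5

F is a producer → level 1.
G eats F (level 1); other prey at levels: I 1, C 1 → level 2.
B eats G (level 2); other prey at levels: F 1, I 1, C 1 → level 3.
E eats B (level 3); other prey at levels: I 1, H 3 → level 4.
D eats E (level 4); other prey at levels: F 1, G 2 → level 5.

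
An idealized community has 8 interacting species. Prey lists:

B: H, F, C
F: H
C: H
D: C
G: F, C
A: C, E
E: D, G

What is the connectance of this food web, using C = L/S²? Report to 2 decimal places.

C = 0.19

The web has S = 8 species and L = 12 feeding links.
C = L / S² = 12 / 64 = 0.1875 ≈ 0.19.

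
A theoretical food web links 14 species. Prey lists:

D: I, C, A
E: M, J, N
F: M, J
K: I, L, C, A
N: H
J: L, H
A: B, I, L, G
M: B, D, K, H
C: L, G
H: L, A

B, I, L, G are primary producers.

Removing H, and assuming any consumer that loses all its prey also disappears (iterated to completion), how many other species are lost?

1

Remove H.
Round 1: N (all prey gone) → extinct.
No further losses. Total secondary extinctions: 1.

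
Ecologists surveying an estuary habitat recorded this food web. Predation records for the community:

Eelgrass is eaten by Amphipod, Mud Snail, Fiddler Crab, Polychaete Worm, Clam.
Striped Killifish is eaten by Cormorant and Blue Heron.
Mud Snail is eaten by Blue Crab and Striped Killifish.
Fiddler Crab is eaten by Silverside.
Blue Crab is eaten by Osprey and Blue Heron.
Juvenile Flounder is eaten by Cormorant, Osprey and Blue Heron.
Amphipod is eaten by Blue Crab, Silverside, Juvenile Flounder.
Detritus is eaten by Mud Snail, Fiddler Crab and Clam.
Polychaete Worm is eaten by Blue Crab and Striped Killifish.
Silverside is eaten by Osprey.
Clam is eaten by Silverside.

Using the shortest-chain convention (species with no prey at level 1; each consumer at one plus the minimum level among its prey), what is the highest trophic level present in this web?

Basal resources (level 1): Eelgrass, Detritus.
Following each consumer down to its lowest-level prey: Eelgrass → Amphipod → Blue Crab → Osprey (levels 1 through 4).
All prey of Osprey (Blue Crab 3, Silverside 3, Juvenile Flounder 3) are at level 3 or above, so Osprey is at level 1 + 3 = 4.
Every consumer has at least one prey at level 3 or below, so none exceeds level 4.

4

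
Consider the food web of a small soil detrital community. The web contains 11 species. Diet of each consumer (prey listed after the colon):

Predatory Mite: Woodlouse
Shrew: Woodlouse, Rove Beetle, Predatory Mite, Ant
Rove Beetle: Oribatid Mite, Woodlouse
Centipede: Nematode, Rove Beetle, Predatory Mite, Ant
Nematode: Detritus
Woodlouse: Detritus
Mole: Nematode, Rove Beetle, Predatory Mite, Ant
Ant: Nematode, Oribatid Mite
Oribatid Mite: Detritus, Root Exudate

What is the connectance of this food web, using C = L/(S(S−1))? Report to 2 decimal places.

C = 0.19

The web has S = 11 species and L = 21 feeding links.
C = L / (S(S−1)) = 21 / 110 = 0.1909 ≈ 0.19.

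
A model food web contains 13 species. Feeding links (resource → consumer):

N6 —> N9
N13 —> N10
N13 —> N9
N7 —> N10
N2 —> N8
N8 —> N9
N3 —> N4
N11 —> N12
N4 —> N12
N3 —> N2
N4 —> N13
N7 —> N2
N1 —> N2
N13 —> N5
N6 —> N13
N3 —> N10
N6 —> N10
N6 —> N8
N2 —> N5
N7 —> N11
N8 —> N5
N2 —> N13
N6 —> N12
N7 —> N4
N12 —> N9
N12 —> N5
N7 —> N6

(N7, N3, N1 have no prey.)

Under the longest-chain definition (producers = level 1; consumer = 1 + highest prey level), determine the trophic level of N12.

Trophic level 3

N7 is a producer → level 1.
N11 eats N7 → level 2.
N12 eats N11 (level 2); other prey at levels: N6 2, N4 2 → level 3.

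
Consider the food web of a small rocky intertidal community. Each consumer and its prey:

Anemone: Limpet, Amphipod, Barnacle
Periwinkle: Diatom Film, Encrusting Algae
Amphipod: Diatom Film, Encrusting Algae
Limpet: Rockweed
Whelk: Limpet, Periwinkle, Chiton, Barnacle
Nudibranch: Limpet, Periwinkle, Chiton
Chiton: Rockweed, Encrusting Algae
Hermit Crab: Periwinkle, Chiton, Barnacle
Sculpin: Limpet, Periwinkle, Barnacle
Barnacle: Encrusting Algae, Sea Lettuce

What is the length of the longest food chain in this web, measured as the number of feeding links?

One longest chain: Rockweed → Limpet → Nudibranch.
It has 3 species and 2 links.

2 links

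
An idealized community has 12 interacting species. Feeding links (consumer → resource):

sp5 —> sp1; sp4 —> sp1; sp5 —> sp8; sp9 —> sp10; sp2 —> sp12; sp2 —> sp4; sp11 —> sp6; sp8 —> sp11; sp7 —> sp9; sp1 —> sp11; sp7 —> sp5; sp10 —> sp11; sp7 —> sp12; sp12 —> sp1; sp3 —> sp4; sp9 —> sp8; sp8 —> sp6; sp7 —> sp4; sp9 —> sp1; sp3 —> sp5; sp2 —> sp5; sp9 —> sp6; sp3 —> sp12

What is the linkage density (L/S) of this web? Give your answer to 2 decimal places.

There are L = 23 links among S = 12 species.
L/S = 23/12 = 1.9167 ≈ 1.92.

L/S = 1.92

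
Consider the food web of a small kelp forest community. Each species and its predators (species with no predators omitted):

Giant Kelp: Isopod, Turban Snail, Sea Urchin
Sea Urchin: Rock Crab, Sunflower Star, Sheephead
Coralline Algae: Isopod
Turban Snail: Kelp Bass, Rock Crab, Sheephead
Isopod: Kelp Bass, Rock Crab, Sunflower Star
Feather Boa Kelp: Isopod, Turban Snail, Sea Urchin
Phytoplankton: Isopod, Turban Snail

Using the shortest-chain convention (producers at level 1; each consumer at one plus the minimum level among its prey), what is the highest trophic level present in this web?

3

Producers (level 1): Feather Boa Kelp, Phytoplankton, Giant Kelp, Coralline Algae.
Following each consumer down to its lowest-level prey: Feather Boa Kelp → Isopod → Sunflower Star (levels 1 through 3).
All prey of Sunflower Star (Isopod 2, Sea Urchin 2) are at level 2 or above, so Sunflower Star is at level 1 + 2 = 3.
Every consumer has at least one prey at level 2 or below, so none exceeds level 3.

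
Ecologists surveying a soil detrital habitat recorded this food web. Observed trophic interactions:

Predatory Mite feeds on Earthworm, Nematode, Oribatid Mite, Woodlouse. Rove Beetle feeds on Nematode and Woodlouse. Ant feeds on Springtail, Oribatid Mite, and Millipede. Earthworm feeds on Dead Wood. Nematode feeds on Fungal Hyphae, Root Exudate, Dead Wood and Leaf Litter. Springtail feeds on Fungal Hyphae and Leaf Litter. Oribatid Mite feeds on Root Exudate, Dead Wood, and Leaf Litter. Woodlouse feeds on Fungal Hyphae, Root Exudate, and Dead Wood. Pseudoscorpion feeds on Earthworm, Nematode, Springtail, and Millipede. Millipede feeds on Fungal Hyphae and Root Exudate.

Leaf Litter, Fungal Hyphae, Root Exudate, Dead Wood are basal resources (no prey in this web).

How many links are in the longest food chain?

One longest chain: Fungal Hyphae → Woodlouse → Predatory Mite.
It has 3 species and 2 links.

2 links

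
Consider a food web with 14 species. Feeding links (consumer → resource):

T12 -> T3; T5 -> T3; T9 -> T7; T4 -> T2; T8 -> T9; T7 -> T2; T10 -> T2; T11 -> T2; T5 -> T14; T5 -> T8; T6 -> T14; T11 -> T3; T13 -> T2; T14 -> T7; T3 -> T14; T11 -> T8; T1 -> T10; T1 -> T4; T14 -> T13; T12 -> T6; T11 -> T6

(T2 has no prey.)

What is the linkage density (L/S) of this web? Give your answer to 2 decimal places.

L/S = 1.50

There are L = 21 links among S = 14 species.
L/S = 21/14 = 1.5000 ≈ 1.50.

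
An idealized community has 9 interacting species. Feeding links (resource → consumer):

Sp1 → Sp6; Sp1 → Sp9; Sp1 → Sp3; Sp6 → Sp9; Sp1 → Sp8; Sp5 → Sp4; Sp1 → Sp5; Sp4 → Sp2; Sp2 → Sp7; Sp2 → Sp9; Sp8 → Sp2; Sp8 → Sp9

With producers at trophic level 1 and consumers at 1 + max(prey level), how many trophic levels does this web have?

5

Producers (level 1): Sp1.
Sp1 → Sp5 → Sp4 → Sp2 → Sp9 gives Sp9 level 5.
No species has a prey at level 5, so no species reaches level 6.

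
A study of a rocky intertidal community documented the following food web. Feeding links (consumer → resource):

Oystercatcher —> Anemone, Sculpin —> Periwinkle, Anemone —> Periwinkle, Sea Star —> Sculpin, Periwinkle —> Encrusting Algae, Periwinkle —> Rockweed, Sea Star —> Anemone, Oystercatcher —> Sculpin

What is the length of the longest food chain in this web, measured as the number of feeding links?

One longest chain: Rockweed → Periwinkle → Anemone → Sea Star.
It has 4 species and 3 links.

3 links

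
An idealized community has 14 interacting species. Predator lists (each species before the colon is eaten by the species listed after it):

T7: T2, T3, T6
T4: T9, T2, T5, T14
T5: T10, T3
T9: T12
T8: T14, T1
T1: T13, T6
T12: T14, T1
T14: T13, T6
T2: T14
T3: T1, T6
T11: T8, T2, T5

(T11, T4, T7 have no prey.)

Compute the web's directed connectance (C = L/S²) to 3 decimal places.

The web has S = 14 species and L = 24 feeding links.
C = L / S² = 24 / 196 = 0.1224 ≈ 0.122.

C = 0.122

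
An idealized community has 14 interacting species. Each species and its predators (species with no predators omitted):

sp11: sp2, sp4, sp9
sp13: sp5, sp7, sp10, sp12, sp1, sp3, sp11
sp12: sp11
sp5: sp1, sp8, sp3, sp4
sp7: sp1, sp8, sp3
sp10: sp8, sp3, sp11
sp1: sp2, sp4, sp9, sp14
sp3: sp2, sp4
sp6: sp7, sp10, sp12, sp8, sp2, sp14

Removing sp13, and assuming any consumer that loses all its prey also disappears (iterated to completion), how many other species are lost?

Remove sp13.
Round 1: sp5 (all prey gone) → extinct.
No further losses. Total secondary extinctions: 1.

1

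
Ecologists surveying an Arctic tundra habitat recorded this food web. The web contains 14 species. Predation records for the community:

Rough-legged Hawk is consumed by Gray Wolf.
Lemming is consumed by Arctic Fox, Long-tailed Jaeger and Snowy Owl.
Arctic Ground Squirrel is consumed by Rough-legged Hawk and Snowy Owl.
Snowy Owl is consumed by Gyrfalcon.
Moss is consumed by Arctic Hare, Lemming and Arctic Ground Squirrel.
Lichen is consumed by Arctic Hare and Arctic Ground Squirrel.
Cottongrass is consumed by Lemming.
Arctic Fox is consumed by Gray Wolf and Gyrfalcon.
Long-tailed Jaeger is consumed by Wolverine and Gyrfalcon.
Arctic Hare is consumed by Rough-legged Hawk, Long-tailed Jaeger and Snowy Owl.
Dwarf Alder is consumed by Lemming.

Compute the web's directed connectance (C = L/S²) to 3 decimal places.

C = 0.107

The web has S = 14 species and L = 21 feeding links.
C = L / S² = 21 / 196 = 0.1071 ≈ 0.107.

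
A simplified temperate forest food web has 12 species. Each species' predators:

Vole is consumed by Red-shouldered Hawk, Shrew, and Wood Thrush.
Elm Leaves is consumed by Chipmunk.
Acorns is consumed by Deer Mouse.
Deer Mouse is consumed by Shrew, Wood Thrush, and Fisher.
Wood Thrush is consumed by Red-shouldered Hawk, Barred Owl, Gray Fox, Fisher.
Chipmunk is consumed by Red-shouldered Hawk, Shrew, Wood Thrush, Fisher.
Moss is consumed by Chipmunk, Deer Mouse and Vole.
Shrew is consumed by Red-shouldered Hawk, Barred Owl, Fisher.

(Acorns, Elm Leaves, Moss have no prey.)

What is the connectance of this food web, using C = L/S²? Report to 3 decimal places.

The web has S = 12 species and L = 22 feeding links.
C = L / S² = 22 / 144 = 0.1528 ≈ 0.153.

C = 0.153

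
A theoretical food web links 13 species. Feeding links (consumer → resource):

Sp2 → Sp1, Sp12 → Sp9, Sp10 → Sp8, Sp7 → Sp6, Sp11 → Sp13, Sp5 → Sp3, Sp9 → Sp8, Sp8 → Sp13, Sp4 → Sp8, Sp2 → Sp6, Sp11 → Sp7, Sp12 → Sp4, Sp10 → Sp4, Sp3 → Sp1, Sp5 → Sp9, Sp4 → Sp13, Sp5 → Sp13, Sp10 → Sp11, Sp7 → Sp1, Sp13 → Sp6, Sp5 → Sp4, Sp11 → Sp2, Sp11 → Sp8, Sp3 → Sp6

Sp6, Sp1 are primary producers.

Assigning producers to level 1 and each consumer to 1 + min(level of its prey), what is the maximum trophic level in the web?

Producers (level 1): Sp6, Sp1.
Following each consumer down to its lowest-level prey: Sp6 → Sp13 → Sp4 → Sp12 (levels 1 through 4).
All prey of Sp12 (Sp4 3, Sp9 4) are at level 3 or above, so Sp12 is at level 1 + 3 = 4.
Every consumer has at least one prey at level 3 or below, so none exceeds level 4.

4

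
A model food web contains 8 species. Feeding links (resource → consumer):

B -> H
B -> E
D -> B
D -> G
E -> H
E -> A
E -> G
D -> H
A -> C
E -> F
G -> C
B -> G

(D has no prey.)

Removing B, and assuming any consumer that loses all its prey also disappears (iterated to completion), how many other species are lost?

Remove B.
Round 1: E (all prey gone) → extinct.
Round 2: A (all prey gone), F (all prey gone) → extinct.
No further losses. Total secondary extinctions: 3.

3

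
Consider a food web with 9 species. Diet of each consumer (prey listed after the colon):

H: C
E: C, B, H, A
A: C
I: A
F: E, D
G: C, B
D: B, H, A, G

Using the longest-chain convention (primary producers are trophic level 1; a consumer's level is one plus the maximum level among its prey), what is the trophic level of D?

C is a producer → level 1.
H eats C → level 2.
D eats H (level 2); other prey at levels: B 1, A 2, G 2 → level 3.

Trophic level 3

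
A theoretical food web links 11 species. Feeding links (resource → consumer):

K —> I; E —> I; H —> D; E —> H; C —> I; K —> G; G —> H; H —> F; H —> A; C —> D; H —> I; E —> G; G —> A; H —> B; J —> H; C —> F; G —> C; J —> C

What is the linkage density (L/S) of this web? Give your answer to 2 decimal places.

L/S = 1.64

There are L = 18 links among S = 11 species.
L/S = 18/11 = 1.6364 ≈ 1.64.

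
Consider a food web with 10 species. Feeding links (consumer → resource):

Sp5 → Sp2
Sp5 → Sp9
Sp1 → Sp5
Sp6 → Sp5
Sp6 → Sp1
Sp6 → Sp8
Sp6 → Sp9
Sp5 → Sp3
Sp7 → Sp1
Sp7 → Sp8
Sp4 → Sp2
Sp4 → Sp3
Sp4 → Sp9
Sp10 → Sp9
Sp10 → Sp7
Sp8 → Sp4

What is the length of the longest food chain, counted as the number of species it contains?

5 species

One longest chain: Sp9 → Sp5 → Sp1 → Sp7 → Sp10.
It has 5 species and 4 links.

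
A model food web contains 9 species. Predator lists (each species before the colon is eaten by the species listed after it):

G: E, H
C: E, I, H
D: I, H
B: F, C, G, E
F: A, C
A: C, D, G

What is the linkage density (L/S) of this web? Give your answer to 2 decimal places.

L/S = 1.78

There are L = 16 links among S = 9 species.
L/S = 16/9 = 1.7778 ≈ 1.78.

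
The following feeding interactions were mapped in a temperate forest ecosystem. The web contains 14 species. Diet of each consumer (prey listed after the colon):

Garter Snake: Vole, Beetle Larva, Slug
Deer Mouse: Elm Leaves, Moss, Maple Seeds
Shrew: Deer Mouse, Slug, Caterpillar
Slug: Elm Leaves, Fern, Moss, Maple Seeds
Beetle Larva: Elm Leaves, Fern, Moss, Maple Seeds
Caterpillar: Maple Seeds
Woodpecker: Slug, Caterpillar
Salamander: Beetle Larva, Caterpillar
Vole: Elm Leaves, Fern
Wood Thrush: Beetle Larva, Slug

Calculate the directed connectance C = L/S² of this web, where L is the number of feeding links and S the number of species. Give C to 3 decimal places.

C = 0.133

The web has S = 14 species and L = 26 feeding links.
C = L / S² = 26 / 196 = 0.1327 ≈ 0.133.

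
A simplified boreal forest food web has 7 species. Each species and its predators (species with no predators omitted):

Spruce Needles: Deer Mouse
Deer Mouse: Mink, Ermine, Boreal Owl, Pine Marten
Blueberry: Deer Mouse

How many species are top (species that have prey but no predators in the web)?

Top species (has prey, but nothing eats it): Mink, Ermine, Boreal Owl, Pine Marten.
Count: 4.

4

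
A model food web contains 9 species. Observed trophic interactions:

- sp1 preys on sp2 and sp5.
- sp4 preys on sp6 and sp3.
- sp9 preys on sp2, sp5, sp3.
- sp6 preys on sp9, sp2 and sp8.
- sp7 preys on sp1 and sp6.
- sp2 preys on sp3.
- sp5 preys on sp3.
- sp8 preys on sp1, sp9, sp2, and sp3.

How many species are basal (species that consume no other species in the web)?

1

Basal species (no prey listed): sp3.
Count: 1.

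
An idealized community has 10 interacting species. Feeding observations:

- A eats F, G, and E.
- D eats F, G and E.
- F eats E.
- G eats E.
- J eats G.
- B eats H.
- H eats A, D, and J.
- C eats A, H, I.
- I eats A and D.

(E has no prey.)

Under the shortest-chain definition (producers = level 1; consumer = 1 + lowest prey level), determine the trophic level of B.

E is a producer → level 1.
A eats E → level 2.
H eats A → level 3.
B eats H → level 4.
No prey of B is below level 3, so 4 is the minimum.

Trophic level 4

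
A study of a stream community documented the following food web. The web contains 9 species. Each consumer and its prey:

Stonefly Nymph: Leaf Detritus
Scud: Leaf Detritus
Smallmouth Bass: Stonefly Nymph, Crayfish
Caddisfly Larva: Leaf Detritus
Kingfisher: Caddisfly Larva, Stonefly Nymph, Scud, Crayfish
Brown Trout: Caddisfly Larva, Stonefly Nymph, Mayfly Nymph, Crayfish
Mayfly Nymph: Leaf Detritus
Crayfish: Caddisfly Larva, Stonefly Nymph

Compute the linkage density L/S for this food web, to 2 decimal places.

L/S = 1.78

There are L = 16 links among S = 9 species.
L/S = 16/9 = 1.7778 ≈ 1.78.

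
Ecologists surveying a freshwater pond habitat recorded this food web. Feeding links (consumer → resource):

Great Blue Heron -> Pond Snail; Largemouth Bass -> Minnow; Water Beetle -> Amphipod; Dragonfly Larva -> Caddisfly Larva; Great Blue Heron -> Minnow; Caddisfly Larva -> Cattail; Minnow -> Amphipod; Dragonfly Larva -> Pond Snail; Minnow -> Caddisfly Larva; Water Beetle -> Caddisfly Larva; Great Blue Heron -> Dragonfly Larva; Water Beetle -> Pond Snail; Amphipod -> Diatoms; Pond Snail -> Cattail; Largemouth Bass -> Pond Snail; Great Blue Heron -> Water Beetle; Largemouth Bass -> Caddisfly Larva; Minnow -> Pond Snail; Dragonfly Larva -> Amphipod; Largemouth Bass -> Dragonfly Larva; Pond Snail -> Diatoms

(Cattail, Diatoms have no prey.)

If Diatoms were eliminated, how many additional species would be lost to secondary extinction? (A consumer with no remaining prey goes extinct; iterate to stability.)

Remove Diatoms.
Round 1: Amphipod (all prey gone) → extinct.
No further losses. Total secondary extinctions: 1.

1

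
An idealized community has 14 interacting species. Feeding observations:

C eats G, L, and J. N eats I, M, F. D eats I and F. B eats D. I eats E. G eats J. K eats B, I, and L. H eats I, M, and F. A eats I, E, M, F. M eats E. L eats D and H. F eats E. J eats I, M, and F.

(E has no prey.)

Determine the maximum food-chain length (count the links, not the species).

One longest chain: E → F → D → L → C.
It has 5 species and 4 links.

4 links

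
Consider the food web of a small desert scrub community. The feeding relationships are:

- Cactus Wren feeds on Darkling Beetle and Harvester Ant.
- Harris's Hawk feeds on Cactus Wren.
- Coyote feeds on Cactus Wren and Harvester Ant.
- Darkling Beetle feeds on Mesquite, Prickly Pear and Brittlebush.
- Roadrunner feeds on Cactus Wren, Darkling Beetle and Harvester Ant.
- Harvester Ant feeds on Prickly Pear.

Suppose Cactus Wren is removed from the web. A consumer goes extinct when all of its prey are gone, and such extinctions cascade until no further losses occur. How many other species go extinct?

Remove Cactus Wren.
Round 1: Harris's Hawk (all prey gone) → extinct.
No further losses. Total secondary extinctions: 1.

1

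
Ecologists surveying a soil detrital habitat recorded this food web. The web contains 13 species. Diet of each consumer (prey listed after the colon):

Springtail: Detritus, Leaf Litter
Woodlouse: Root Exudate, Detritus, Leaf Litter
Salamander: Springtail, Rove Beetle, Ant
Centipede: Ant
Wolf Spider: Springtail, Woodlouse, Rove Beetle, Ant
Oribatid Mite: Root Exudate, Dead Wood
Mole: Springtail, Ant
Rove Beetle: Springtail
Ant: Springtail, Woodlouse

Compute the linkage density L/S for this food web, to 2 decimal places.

L/S = 1.54

There are L = 20 links among S = 13 species.
L/S = 20/13 = 1.5385 ≈ 1.54.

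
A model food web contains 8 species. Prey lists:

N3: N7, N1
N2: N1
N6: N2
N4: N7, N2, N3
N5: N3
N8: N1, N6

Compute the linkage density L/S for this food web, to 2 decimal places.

There are L = 10 links among S = 8 species.
L/S = 10/8 = 1.2500 ≈ 1.25.

L/S = 1.25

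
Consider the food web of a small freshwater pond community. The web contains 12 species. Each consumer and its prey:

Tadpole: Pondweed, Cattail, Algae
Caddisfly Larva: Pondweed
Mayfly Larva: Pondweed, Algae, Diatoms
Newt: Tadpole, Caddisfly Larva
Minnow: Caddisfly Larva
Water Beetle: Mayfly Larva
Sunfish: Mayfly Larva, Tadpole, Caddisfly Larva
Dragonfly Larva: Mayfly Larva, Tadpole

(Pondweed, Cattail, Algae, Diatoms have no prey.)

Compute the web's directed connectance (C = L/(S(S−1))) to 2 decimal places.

The web has S = 12 species and L = 16 feeding links.
C = L / (S(S−1)) = 16 / 132 = 0.1212 ≈ 0.12.

C = 0.12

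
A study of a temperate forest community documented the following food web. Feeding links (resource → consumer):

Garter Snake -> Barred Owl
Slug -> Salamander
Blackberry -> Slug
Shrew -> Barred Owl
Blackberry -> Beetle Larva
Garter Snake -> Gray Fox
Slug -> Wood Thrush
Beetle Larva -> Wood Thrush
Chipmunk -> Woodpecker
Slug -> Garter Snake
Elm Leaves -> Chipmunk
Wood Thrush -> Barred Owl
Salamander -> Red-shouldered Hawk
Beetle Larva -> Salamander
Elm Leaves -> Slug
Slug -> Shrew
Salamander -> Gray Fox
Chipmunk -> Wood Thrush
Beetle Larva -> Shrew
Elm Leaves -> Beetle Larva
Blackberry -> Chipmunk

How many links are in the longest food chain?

3 links

One longest chain: Blackberry → Slug → Shrew → Barred Owl.
It has 4 species and 3 links.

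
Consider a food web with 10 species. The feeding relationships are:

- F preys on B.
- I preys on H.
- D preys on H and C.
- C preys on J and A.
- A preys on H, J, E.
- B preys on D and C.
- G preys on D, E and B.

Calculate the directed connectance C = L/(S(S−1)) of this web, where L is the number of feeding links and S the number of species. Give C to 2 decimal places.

The web has S = 10 species and L = 14 feeding links.
C = L / (S(S−1)) = 14 / 90 = 0.1556 ≈ 0.16.

C = 0.16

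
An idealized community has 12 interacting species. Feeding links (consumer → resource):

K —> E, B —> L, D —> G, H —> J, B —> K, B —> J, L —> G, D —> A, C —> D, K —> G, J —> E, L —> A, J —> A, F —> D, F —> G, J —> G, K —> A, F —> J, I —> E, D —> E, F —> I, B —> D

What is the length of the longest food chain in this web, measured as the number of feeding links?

2 links

One longest chain: G → D → F.
It has 3 species and 2 links.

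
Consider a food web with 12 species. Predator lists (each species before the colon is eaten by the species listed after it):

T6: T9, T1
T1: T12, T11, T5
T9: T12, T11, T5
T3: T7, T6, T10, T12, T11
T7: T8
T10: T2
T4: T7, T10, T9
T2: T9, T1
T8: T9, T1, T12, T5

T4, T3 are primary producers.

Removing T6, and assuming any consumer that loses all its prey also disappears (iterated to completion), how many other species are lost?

0

Remove T6.
Every predator of it retains at least one other prey: T9 still has T4, T8, T2; T1 still has T8, T2.
No consumer loses all prey, so no secondary extinctions occur.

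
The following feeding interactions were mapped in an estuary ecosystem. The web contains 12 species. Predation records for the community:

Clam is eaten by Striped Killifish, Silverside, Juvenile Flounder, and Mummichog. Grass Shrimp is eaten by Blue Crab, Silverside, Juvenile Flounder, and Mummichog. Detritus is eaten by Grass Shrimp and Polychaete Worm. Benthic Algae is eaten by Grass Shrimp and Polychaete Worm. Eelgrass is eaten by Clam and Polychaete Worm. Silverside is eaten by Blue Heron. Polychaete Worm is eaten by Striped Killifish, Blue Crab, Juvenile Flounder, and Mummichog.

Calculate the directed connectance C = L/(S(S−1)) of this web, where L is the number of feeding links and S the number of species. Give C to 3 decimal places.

The web has S = 12 species and L = 19 feeding links.
C = L / (S(S−1)) = 19 / 132 = 0.1439 ≈ 0.144.

C = 0.144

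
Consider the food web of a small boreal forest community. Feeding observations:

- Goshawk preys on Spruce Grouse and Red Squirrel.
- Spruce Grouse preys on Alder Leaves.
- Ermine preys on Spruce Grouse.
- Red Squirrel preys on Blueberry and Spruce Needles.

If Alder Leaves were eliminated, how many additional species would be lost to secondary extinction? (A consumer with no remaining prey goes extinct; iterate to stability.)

Remove Alder Leaves.
Round 1: Spruce Grouse (all prey gone) → extinct.
Round 2: Ermine (all prey gone) → extinct.
No further losses. Total secondary extinctions: 2.

2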